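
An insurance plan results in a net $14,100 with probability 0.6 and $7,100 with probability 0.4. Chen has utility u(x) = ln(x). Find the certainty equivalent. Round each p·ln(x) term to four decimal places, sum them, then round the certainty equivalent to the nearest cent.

$10,716.07

E[u] = 0.6·ln(14100) + 0.4·ln(7100) = 5.7324 + 3.5471 = 9.2795
CE = e^9.2795 ≈ 10716.07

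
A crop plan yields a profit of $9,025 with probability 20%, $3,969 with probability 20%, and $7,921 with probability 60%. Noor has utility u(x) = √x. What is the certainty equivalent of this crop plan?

$7,225

E[u] = 0.2·√9025 + 0.2·√3969 + 0.6·√7921 = 0.2·95 + 0.2·63 + 0.6·89 = 85
CE = (85)² = 7225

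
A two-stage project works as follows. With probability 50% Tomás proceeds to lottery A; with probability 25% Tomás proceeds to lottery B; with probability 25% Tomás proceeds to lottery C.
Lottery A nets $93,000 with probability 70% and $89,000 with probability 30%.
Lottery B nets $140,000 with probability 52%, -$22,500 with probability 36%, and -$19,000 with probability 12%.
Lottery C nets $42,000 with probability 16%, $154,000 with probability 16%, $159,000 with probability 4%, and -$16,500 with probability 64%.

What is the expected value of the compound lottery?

EV(A) = 0.7 × 93000 + 0.3 × 89000 = 65100 + 26700 = 91800
EV(B) = 0.52 × 140000 + 0.36 × (-22500) + 0.12 × (-19000) = 72800 − 8100 − 2280 = 62420
EV(C) = 0.16 × 42000 + 0.16 × 154000 + 0.04 × 159000 + 0.64 × (-16500) = 6720 + 24640 + 6360 − 10560 = 27160
Overall = 0.5 × 91800 + 0.25 × 62420 + 0.25 × 27160 = 45900 + 15605 + 6790 = 68295

$68,295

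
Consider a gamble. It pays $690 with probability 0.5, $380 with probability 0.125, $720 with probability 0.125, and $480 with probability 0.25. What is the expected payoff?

$602.50

EV = 0.5 × 690 + 0.125 × 380 + 0.125 × 720 + 0.25 × 480 = 345 + 47.5 + 90 + 120 = 602.5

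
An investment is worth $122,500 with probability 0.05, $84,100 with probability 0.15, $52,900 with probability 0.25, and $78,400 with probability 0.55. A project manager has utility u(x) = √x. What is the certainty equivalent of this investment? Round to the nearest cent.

$74,256.25

E[u] = 0.05·√122500 + 0.15·√84100 + 0.25·√52900 + 0.55·√78400 = 0.05·350 + 0.15·290 + 0.25·230 + 0.55·280 = 272.5
CE = (272.5)² = 74256.25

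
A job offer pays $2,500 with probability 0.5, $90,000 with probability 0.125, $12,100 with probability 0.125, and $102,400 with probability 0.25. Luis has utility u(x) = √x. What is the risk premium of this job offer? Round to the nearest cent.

E[u] = 0.5·√2500 + 0.125·√90000 + 0.125·√12100 + 0.25·√102400 = 0.5·50 + 0.125·300 + 0.125·110 + 0.25·320 = 156.25
CE = (156.25)² = 24414.0625
Risk premium = EV − CE = 39612.5 − 24414.0625 = 15198.4375

$15,198.44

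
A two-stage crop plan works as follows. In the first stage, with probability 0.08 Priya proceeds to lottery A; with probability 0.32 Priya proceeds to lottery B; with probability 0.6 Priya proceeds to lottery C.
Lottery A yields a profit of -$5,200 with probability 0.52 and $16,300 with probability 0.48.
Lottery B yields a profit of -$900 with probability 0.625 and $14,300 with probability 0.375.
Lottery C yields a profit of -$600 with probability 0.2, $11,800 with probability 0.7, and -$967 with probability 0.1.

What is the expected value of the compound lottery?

EV(A) = 0.52 × (-5200) + 0.48 × 16300 = -2704 + 7824 = 5120
EV(B) = 0.625 × (-900) + 0.375 × 14300 = -562.5 + 5362.5 = 4800
EV(C) = 0.2 × (-600) + 0.7 × 11800 + 0.1 × (-967) = -120 + 8260 − 96.7 = 8043.3
Overall = 0.08 × 5120 + 0.32 × 4800 + 0.6 × 8043.3 = 409.6 + 1536 + 4825.98 = 6771.58

$6,771.58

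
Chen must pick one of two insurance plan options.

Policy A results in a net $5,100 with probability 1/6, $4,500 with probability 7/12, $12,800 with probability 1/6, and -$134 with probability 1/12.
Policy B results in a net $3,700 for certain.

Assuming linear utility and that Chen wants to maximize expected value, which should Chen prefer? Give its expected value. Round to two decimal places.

Policy A ($5,597.17)

Policy A = 1/6 × 5100 + 7/12 × 4500 + 1/6 × 12800 + 1/12 × (-134) = 850 + 2625 + 2133.3333 − 11.1667 = 5597.1667
Policy B: 3700 (certain)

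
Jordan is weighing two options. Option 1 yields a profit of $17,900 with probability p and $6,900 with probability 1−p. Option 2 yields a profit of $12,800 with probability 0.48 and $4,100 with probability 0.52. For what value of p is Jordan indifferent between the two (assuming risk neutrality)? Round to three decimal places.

EV(Option 2) = 0.48 × 12800 + 0.52 × 4100 = 6144 + 2132 = 8276
p·17900 + (1−p)·6900 = 8276
11000p + 6900 = 8276
p = (8276 − 6900) / 11000

p = 0.125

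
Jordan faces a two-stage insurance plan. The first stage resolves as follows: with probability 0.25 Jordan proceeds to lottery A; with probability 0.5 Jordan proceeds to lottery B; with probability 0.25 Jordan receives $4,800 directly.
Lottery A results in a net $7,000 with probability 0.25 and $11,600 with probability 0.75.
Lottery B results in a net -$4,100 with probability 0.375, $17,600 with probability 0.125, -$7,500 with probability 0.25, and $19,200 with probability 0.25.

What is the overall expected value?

$5,606.25

EV(A) = 0.25 × 7000 + 0.75 × 11600 = 1750 + 8700 = 10450
EV(B) = 0.375 × (-4100) + 0.125 × 17600 + 0.25 × (-7500) + 0.25 × 19200 = -1537.5 + 2200 − 1875 + 4800 = 3587.5
Branch C: 4800 (certain)
Overall = 0.25 × 10450 + 0.5 × 3587.5 + 0.25 × 4800 = 2612.5 + 1793.75 + 1200 = 5606.25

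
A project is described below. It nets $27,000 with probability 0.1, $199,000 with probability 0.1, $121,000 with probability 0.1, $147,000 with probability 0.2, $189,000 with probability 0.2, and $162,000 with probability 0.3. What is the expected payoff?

EV = 0.1 × 27000 + 0.1 × 199000 + 0.1 × 121000 + 0.2 × 147000 + 0.2 × 189000 + 0.3 × 162000 = 2700 + 19900 + 12100 + 29400 + 37800 + 48600 = 150500

$150,500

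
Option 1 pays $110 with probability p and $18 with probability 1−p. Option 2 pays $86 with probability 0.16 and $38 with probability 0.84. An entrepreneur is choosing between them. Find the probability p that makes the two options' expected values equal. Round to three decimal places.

p = 0.301

EV(Option 2) = 0.16 × 86 + 0.84 × 38 = 13.76 + 31.92 = 45.68
p·110 + (1−p)·18 = 45.68
92p + 18 = 45.68
p = (45.68 − 18) / 92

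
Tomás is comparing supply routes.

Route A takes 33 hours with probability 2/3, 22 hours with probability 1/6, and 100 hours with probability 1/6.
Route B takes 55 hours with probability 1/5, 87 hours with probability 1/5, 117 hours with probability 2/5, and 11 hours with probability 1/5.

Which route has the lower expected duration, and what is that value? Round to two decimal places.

Route A = 2/3 × 33 + 1/6 × 22 + 1/6 × 100 = 22 + 3.6667 + 16.6667 = 42.3333
Route B = 1/5 × 55 + 1/5 × 87 + 2/5 × 117 + 1/5 × 11 = 11 + 17.4 + 46.8 + 2.2 = 77.4

Route A (42.33 hours)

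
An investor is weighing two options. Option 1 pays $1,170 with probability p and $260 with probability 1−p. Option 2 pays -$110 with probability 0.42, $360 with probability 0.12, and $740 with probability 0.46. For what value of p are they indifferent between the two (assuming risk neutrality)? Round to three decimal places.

EV(Option 2) = 0.42 × (-110) + 0.12 × 360 + 0.46 × 740 = -46.2 + 43.2 + 340.4 = 337.4
p·1170 + (1−p)·260 = 337.4
910p + 260 = 337.4
p = (337.4 − 260) / 910

p = 0.085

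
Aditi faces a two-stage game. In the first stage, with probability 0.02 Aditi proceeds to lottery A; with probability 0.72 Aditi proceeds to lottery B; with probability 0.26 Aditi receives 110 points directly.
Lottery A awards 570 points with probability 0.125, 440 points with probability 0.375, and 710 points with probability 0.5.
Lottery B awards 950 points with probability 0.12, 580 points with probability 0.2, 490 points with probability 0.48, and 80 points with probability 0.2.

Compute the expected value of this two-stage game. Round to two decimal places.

386.89 points

EV(A) = 0.125 × 570 + 0.375 × 440 + 0.5 × 710 = 71.25 + 165 + 355 = 591.25
EV(B) = 0.12 × 950 + 0.2 × 580 + 0.48 × 490 + 0.2 × 80 = 114 + 116 + 235.2 + 16 = 481.2
Branch C: 110 (certain)
Overall = 0.02 × 591.25 + 0.72 × 481.2 + 0.26 × 110 = 11.825 + 346.464 + 28.6 = 386.889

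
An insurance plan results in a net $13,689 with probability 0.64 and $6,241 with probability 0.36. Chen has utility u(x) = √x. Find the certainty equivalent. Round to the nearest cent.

$10,675.02

E[u] = 0.64·√13689 + 0.36·√6241 = 0.64·117 + 0.36·79 = 103.32
CE = (103.32)² = 10675.0224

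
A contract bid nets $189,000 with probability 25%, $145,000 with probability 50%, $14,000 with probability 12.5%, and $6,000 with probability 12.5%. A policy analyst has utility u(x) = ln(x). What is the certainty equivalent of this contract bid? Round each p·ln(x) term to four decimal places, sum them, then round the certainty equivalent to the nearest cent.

E[u] = 0.25·ln(189000) + 0.5·ln(145000) + 0.125·ln(14000) + 0.125·ln(6000) = 3.0374 + 5.9422 + 1.1934 + 1.0874 = 11.2604
CE = e^11.2604 ≈ 77683.64

$77,683.64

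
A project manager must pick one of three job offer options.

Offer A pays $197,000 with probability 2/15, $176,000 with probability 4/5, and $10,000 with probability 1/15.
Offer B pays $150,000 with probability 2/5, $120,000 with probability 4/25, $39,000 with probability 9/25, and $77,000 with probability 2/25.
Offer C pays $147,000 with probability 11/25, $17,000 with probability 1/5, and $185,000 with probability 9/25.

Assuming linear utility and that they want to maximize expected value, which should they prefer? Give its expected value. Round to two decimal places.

Offer A = 2/15 × 197000 + 4/5 × 176000 + 1/15 × 10000 = 26266.6667 + 140800 + 666.6667 = 167733.3333
Offer B = 2/5 × 150000 + 4/25 × 120000 + 9/25 × 39000 + 2/25 × 77000 = 60000 + 19200 + 14040 + 6160 = 99400
Offer C = 11/25 × 147000 + 1/5 × 17000 + 9/25 × 185000 = 64680 + 3400 + 66600 = 134680

Offer A ($167,733.33)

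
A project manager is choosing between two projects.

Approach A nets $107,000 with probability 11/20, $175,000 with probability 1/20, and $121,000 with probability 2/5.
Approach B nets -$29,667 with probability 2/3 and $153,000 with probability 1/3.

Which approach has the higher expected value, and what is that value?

Approach A ($116,000)

Approach A = 11/20 × 107000 + 1/20 × 175000 + 2/5 × 121000 = 58850 + 8750 + 48400 = 116000
Approach B = 2/3 × (-29667) + 1/3 × 153000 = -19778 + 51000 = 31222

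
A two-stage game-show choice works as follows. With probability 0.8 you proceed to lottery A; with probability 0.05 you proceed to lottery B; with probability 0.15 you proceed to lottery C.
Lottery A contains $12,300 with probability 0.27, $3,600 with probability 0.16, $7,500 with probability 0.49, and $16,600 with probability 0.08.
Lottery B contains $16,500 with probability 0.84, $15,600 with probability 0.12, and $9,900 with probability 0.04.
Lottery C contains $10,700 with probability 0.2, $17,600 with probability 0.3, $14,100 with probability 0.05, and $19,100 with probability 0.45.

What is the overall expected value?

$10,434.40

EV(A) = 0.27 × 12300 + 0.16 × 3600 + 0.49 × 7500 + 0.08 × 16600 = 3321 + 576 + 3675 + 1328 = 8900
EV(B) = 0.84 × 16500 + 0.12 × 15600 + 0.04 × 9900 = 13860 + 1872 + 396 = 16128
EV(C) = 0.2 × 10700 + 0.3 × 17600 + 0.05 × 14100 + 0.45 × 19100 = 2140 + 5280 + 705 + 8595 = 16720
Overall = 0.8 × 8900 + 0.05 × 16128 + 0.15 × 16720 = 7120 + 806.4 + 2508 = 10434.4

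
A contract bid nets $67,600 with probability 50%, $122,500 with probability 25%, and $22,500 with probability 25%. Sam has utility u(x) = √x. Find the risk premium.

E[u] = 0.5·√67600 + 0.25·√122500 + 0.25·√22500 = 0.5·260 + 0.25·350 + 0.25·150 = 255
CE = (255)² = 65025
Risk premium = EV − CE = 70050 − 65025 = 5025

$5,025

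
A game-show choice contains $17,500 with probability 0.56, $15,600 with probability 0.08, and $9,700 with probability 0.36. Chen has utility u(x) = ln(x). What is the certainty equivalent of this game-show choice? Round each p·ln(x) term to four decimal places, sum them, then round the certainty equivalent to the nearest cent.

$14,022.24

E[u] = 0.56·ln(17500) + 0.08·ln(15600) + 0.36·ln(9700) = 5.4712 + 0.7724 + 3.3048 = 9.5484
CE = e^9.5484 ≈ 14022.24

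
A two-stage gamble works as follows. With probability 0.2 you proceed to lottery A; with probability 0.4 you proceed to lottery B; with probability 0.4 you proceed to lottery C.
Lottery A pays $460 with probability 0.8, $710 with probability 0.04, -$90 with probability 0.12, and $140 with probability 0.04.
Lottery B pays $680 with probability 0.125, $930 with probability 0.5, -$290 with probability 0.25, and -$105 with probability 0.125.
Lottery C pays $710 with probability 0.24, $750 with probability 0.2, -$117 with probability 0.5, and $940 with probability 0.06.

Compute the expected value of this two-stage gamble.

EV(A) = 0.8 × 460 + 0.04 × 710 + 0.12 × (-90) + 0.04 × 140 = 368 + 28.4 − 10.8 + 5.6 = 391.2
EV(B) = 0.125 × 680 + 0.5 × 930 + 0.25 × (-290) + 0.125 × (-105) = 85 + 465 − 72.5 − 13.125 = 464.375
EV(C) = 0.24 × 710 + 0.2 × 750 + 0.5 × (-117) + 0.06 × 940 = 170.4 + 150 − 58.5 + 56.4 = 318.3
Overall = 0.2 × 391.2 + 0.4 × 464.375 + 0.4 × 318.3 = 78.24 + 185.75 + 127.32 = 391.31

$391.31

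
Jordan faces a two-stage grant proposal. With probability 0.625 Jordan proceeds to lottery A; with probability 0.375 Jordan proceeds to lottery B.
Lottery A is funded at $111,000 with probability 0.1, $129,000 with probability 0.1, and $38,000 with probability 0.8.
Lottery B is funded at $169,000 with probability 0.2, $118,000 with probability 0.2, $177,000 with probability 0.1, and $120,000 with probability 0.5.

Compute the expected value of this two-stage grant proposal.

$84,662.50

EV(A) = 0.1 × 111000 + 0.1 × 129000 + 0.8 × 38000 = 11100 + 12900 + 30400 = 54400
EV(B) = 0.2 × 169000 + 0.2 × 118000 + 0.1 × 177000 + 0.5 × 120000 = 33800 + 23600 + 17700 + 60000 = 135100
Overall = 0.625 × 54400 + 0.375 × 135100 = 34000 + 50662.5 = 84662.5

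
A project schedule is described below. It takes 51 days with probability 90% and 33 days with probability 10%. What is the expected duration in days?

49.2 days

EV = 0.9 × 51 + 0.1 × 33 = 45.9 + 3.3 = 49.2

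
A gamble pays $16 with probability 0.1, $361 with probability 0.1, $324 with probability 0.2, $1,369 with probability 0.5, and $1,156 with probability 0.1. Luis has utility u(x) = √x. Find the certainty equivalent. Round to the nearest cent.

$772.84

E[u] = 0.1·√16 + 0.1·√361 + 0.2·√324 + 0.5·√1369 + 0.1·√1156 = 0.1·4 + 0.1·19 + 0.2·18 + 0.5·37 + 0.1·34 = 27.8
CE = (27.8)² = 772.84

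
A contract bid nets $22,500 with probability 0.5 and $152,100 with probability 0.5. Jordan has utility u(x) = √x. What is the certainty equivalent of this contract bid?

E[u] = 0.5·√22500 + 0.5·√152100 = 0.5·150 + 0.5·390 = 270
CE = (270)² = 72900

$72,900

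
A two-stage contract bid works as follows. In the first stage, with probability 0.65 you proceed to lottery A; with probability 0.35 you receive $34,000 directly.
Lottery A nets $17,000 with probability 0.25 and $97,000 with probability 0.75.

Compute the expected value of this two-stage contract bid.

EV(A) = 0.25 × 17000 + 0.75 × 97000 = 4250 + 72750 = 77000
Branch B: 34000 (certain)
Overall = 0.65 × 77000 + 0.35 × 34000 = 50050 + 11900 = 61950

$61,950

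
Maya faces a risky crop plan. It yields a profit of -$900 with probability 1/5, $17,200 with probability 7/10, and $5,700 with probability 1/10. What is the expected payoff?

EV = 1/5 × (-900) + 7/10 × 17200 + 1/10 × 5700 = -180 + 12040 + 570 = 12430

$12,430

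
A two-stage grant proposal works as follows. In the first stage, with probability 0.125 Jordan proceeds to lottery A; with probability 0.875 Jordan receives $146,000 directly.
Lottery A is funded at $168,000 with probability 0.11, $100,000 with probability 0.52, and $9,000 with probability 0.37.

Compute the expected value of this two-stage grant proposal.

$136,976.25

EV(A) = 0.11 × 168000 + 0.52 × 100000 + 0.37 × 9000 = 18480 + 52000 + 3330 = 73810
Branch B: 146000 (certain)
Overall = 0.125 × 73810 + 0.875 × 146000 = 9226.25 + 127750 = 136976.25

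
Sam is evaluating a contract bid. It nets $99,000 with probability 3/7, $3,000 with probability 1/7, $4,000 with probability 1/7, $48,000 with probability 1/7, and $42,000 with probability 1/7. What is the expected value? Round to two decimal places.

$56,285.71

EV = 3/7 × 99000 + 1/7 × 3000 + 1/7 × 4000 + 1/7 × 48000 + 1/7 × 42000 = 42428.5714 + 428.5714 + 571.4286 + 6857.1429 + 6000 = 56285.7143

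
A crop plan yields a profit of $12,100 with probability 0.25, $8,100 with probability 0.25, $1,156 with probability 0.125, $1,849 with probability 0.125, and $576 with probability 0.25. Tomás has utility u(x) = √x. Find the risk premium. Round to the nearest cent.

E[u] = 0.25·√12100 + 0.25·√8100 + 0.125·√1156 + 0.125·√1849 + 0.25·√576 = 0.25·110 + 0.25·90 + 0.125·34 + 0.125·43 + 0.25·24 = 65.625
CE = (65.625)² = 4306.640625
Risk premium = EV − CE = 5569.625 − 4306.640625 = 1262.984375

$1,262.98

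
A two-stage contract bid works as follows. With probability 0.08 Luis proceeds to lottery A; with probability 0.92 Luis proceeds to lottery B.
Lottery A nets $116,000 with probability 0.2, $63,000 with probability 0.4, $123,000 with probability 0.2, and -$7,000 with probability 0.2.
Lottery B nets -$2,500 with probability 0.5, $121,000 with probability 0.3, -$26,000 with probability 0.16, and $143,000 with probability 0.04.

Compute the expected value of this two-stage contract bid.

EV(A) = 0.2 × 116000 + 0.4 × 63000 + 0.2 × 123000 + 0.2 × (-7000) = 23200 + 25200 + 24600 − 1400 = 71600
EV(B) = 0.5 × (-2500) + 0.3 × 121000 + 0.16 × (-26000) + 0.04 × 143000 = -1250 + 36300 − 4160 + 5720 = 36610
Overall = 0.08 × 71600 + 0.92 × 36610 = 5728 + 33681.2 = 39409.2

$39,409.20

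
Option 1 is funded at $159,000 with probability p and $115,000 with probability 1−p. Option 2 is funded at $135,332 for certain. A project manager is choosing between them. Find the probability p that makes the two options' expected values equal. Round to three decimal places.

p·159000 + (1−p)·115000 = 135332
44000p + 115000 = 135332
p = (135332 − 115000) / 44000

p = 0.462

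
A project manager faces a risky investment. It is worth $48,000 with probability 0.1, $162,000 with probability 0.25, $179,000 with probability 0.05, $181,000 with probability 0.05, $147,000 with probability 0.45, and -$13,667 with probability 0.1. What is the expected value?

$128,083.30

EV = 0.1 × 48000 + 0.25 × 162000 + 0.05 × 179000 + 0.05 × 181000 + 0.45 × 147000 + 0.1 × (-13667) = 4800 + 40500 + 8950 + 9050 + 66150 − 1366.7 = 128083.3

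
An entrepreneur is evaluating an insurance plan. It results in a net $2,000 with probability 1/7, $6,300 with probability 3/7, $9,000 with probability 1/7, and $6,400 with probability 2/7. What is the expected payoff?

$6,100

EV = 1/7 × 2000 + 3/7 × 6300 + 1/7 × 9000 + 2/7 × 6400 = 285.7143 + 2700 + 1285.7143 + 1828.5714 = 6100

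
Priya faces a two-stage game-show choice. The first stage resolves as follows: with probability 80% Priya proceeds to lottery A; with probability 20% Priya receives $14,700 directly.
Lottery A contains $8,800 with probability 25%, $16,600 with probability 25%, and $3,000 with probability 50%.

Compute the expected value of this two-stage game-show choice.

EV(A) = 0.25 × 8800 + 0.25 × 16600 + 0.5 × 3000 = 2200 + 4150 + 1500 = 7850
Branch B: 14700 (certain)
Overall = 0.8 × 7850 + 0.2 × 14700 = 6280 + 2940 = 9220

$9,220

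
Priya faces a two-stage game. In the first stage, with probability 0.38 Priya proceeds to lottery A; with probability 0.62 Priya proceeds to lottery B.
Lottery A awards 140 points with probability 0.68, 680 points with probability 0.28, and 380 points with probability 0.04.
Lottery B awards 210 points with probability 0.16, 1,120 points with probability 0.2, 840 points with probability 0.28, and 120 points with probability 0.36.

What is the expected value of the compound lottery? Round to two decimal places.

446.62 points

EV(A) = 0.68 × 140 + 0.28 × 680 + 0.04 × 380 = 95.2 + 190.4 + 15.2 = 300.8
EV(B) = 0.16 × 210 + 0.2 × 1120 + 0.28 × 840 + 0.36 × 120 = 33.6 + 224 + 235.2 + 43.2 = 536
Overall = 0.38 × 300.8 + 0.62 × 536 = 114.304 + 332.32 = 446.624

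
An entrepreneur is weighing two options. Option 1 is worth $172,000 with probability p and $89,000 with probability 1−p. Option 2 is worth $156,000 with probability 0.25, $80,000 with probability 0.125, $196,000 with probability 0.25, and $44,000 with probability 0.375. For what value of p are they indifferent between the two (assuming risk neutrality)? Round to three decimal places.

p = 0.307

EV(Option 2) = 0.25 × 156000 + 0.125 × 80000 + 0.25 × 196000 + 0.375 × 44000 = 39000 + 10000 + 49000 + 16500 = 114500
p·172000 + (1−p)·89000 = 114500
83000p + 89000 = 114500
p = (114500 − 89000) / 83000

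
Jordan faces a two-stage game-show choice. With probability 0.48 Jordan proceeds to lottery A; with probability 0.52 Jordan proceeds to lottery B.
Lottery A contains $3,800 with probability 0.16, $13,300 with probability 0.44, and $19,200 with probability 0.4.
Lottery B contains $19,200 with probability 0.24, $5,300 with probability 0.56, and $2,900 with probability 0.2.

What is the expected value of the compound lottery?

$11,028.32

EV(A) = 0.16 × 3800 + 0.44 × 13300 + 0.4 × 19200 = 608 + 5852 + 7680 = 14140
EV(B) = 0.24 × 19200 + 0.56 × 5300 + 0.2 × 2900 = 4608 + 2968 + 580 = 8156
Overall = 0.48 × 14140 + 0.52 × 8156 = 6787.2 + 4241.12 = 11028.32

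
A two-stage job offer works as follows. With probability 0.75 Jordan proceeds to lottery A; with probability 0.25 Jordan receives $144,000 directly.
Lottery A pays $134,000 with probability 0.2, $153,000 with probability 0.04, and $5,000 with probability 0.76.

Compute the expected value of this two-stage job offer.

EV(A) = 0.2 × 134000 + 0.04 × 153000 + 0.76 × 5000 = 26800 + 6120 + 3800 = 36720
Branch B: 144000 (certain)
Overall = 0.75 × 36720 + 0.25 × 144000 = 27540 + 36000 = 63540

$63,540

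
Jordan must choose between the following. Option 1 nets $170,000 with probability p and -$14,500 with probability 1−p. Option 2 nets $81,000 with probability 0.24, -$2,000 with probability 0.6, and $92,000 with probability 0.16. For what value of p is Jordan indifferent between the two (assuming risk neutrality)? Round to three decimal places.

p = 0.257

EV(Option 2) = 0.24 × 81000 + 0.6 × (-2000) + 0.16 × 92000 = 19440 − 1200 + 14720 = 32960
p·170000 + (1−p)·(-14500) = 32960
184500p − 14500 = 32960
p = (32960 + 14500) / 184500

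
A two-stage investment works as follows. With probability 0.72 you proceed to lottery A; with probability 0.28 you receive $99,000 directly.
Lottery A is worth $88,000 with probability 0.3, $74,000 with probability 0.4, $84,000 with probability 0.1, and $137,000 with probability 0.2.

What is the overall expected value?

EV(A) = 0.3 × 88000 + 0.4 × 74000 + 0.1 × 84000 + 0.2 × 137000 = 26400 + 29600 + 8400 + 27400 = 91800
Branch B: 99000 (certain)
Overall = 0.72 × 91800 + 0.28 × 99000 = 66096 + 27720 = 93816

$93,816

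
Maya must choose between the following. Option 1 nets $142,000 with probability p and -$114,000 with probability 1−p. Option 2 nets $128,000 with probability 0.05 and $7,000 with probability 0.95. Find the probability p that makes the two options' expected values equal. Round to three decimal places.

EV(Option 2) = 0.05 × 128000 + 0.95 × 7000 = 6400 + 6650 = 13050
p·142000 + (1−p)·(-114000) = 13050
256000p − 114000 = 13050
p = (13050 + 114000) / 256000

p = 0.496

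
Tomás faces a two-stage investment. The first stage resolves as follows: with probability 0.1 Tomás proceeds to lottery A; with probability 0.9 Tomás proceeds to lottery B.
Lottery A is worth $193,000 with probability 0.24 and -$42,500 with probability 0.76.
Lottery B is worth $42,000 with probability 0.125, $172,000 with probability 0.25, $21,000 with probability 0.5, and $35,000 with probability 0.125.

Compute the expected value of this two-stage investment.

$58,214.50

EV(A) = 0.24 × 193000 + 0.76 × (-42500) = 46320 − 32300 = 14020
EV(B) = 0.125 × 42000 + 0.25 × 172000 + 0.5 × 21000 + 0.125 × 35000 = 5250 + 43000 + 10500 + 4375 = 63125
Overall = 0.1 × 14020 + 0.9 × 63125 = 1402 + 56812.5 = 58214.5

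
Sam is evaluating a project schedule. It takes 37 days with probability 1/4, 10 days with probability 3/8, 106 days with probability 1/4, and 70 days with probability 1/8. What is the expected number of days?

48.25 days

EV = 1/4 × 37 + 3/8 × 10 + 1/4 × 106 + 1/8 × 70 = 9.25 + 3.75 + 26.5 + 8.75 = 48.25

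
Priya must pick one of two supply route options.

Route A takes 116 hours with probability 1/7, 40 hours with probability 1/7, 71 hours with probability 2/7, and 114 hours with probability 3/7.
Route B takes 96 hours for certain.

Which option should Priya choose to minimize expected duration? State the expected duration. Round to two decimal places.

Route A = 1/7 × 116 + 1/7 × 40 + 2/7 × 71 + 3/7 × 114 = 16.5714 + 5.7143 + 20.2857 + 48.8571 = 91.4286
Route B: 96 (certain)

Route A (91.43 hours)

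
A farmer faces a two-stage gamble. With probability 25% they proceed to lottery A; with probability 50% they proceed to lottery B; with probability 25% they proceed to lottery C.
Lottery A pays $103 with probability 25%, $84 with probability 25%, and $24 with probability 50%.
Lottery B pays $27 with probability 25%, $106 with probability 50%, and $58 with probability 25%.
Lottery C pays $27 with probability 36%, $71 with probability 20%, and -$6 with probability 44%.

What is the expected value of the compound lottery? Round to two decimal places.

$57.13

EV(A) = 0.25 × 103 + 0.25 × 84 + 0.5 × 24 = 25.75 + 21 + 12 = 58.75
EV(B) = 0.25 × 27 + 0.5 × 106 + 0.25 × 58 = 6.75 + 53 + 14.5 = 74.25
EV(C) = 0.36 × 27 + 0.2 × 71 + 0.44 × (-6) = 9.72 + 14.2 − 2.64 = 21.28
Overall = 0.25 × 58.75 + 0.5 × 74.25 + 0.25 × 21.28 = 14.6875 + 37.125 + 5.32 = 57.1325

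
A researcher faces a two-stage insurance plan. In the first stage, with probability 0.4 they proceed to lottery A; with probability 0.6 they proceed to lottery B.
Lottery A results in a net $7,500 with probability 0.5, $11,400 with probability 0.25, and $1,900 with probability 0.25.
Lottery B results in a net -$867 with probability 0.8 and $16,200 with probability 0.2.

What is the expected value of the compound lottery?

EV(A) = 0.5 × 7500 + 0.25 × 11400 + 0.25 × 1900 = 3750 + 2850 + 475 = 7075
EV(B) = 0.8 × (-867) + 0.2 × 16200 = -693.6 + 3240 = 2546.4
Overall = 0.4 × 7075 + 0.6 × 2546.4 = 2830 + 1527.84 = 4357.84

$4,357.84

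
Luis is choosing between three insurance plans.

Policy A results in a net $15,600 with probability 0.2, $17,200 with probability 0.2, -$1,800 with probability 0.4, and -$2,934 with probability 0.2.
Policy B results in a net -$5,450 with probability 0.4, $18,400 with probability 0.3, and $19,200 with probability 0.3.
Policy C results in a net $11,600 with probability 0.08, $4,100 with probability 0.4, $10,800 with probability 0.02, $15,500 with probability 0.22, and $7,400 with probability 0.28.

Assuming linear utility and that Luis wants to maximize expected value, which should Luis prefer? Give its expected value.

Policy B ($9,100)

Policy A = 0.2 × 15600 + 0.2 × 17200 + 0.4 × (-1800) + 0.2 × (-2934) = 3120 + 3440 − 720 − 586.8 = 5253.2
Policy B = 0.4 × (-5450) + 0.3 × 18400 + 0.3 × 19200 = -2180 + 5520 + 5760 = 9100
Policy C = 0.08 × 11600 + 0.4 × 4100 + 0.02 × 10800 + 0.22 × 15500 + 0.28 × 7400 = 928 + 1640 + 216 + 3410 + 2072 = 8266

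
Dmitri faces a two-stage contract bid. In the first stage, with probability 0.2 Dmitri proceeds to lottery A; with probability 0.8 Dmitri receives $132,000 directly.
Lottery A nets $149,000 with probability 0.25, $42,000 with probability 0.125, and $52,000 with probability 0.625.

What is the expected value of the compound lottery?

EV(A) = 0.25 × 149000 + 0.125 × 42000 + 0.625 × 52000 = 37250 + 5250 + 32500 = 75000
Branch B: 132000 (certain)
Overall = 0.2 × 75000 + 0.8 × 132000 = 15000 + 105600 = 120600

$120,600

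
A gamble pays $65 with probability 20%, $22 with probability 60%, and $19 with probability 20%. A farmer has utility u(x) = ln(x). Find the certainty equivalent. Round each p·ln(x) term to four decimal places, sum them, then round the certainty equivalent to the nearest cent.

$26.53

E[u] = 0.2·ln(65) + 0.6·ln(22) + 0.2·ln(19) = 0.8349 + 1.8546 + 0.5889 = 3.2784
CE = e^3.2784 ≈ 26.53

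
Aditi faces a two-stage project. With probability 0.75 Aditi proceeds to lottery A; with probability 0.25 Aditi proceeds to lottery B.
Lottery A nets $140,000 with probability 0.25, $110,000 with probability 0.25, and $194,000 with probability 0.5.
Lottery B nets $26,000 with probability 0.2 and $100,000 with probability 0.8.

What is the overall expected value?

$140,925

EV(A) = 0.25 × 140000 + 0.25 × 110000 + 0.5 × 194000 = 35000 + 27500 + 97000 = 159500
EV(B) = 0.2 × 26000 + 0.8 × 100000 = 5200 + 80000 = 85200
Overall = 0.75 × 159500 + 0.25 × 85200 = 119625 + 21300 = 140925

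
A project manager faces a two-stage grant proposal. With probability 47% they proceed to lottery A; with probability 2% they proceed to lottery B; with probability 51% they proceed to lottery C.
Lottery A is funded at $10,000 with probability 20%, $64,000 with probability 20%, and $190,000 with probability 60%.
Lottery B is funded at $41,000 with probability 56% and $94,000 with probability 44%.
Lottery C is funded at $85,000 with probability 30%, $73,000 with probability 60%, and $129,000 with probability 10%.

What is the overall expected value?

$103,744.40

EV(A) = 0.2 × 10000 + 0.2 × 64000 + 0.6 × 190000 = 2000 + 12800 + 114000 = 128800
EV(B) = 0.56 × 41000 + 0.44 × 94000 = 22960 + 41360 = 64320
EV(C) = 0.3 × 85000 + 0.6 × 73000 + 0.1 × 129000 = 25500 + 43800 + 12900 = 82200
Overall = 0.47 × 128800 + 0.02 × 64320 + 0.51 × 82200 = 60536 + 1286.4 + 41922 = 103744.4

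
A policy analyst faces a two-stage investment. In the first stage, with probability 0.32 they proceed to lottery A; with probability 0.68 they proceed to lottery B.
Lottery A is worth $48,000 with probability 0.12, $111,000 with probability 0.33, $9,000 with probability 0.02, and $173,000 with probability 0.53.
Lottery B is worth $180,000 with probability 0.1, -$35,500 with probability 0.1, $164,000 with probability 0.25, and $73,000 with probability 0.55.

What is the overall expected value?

$107,971.20

EV(A) = 0.12 × 48000 + 0.33 × 111000 + 0.02 × 9000 + 0.53 × 173000 = 5760 + 36630 + 180 + 91690 = 134260
EV(B) = 0.1 × 180000 + 0.1 × (-35500) + 0.25 × 164000 + 0.55 × 73000 = 18000 − 3550 + 41000 + 40150 = 95600
Overall = 0.32 × 134260 + 0.68 × 95600 = 42963.2 + 65008 = 107971.2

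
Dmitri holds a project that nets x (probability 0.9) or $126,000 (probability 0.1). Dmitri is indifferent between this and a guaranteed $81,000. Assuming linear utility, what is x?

x = $76,000

0.9·x + 0.1·126000 = 81000
0.9·x = 81000 − 12600 = 68400
x = 68400 / 0.9 = 76000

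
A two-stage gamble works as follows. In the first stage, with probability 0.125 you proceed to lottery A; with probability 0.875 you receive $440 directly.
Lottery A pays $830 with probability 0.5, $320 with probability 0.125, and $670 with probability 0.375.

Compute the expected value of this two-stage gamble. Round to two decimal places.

$473.28

EV(A) = 0.5 × 830 + 0.125 × 320 + 0.375 × 670 = 415 + 40 + 251.25 = 706.25
Branch B: 440 (certain)
Overall = 0.125 × 706.25 + 0.875 × 440 = 88.28125 + 385 = 473.28125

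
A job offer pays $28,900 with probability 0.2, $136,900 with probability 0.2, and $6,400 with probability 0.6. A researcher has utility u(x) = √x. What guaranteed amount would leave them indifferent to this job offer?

$24,336

E[u] = 0.2·√28900 + 0.2·√136900 + 0.6·√6400 = 0.2·170 + 0.2·370 + 0.6·80 = 156
CE = (156)² = 24336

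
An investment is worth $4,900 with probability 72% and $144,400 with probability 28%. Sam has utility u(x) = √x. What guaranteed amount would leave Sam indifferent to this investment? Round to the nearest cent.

$24,586.24

E[u] = 0.72·√4900 + 0.28·√144400 = 0.72·70 + 0.28·380 = 156.8
CE = (156.8)² = 24586.24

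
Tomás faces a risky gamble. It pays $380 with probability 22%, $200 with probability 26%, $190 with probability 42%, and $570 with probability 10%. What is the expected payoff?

EV = 0.22 × 380 + 0.26 × 200 + 0.42 × 190 + 0.1 × 570 = 83.6 + 52 + 79.8 + 57 = 272.4

$272.40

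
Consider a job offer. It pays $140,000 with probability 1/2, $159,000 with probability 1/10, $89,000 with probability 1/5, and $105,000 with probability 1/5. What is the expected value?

EV = 1/2 × 140000 + 1/10 × 159000 + 1/5 × 89000 + 1/5 × 105000 = 70000 + 15900 + 17800 + 21000 = 124700

$124,700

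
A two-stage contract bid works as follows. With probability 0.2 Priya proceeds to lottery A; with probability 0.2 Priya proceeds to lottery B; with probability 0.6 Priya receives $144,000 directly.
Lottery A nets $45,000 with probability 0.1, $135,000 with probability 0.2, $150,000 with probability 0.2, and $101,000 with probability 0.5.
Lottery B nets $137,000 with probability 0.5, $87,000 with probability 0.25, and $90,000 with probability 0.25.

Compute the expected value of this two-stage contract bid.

$131,350

EV(A) = 0.1 × 45000 + 0.2 × 135000 + 0.2 × 150000 + 0.5 × 101000 = 4500 + 27000 + 30000 + 50500 = 112000
EV(B) = 0.5 × 137000 + 0.25 × 87000 + 0.25 × 90000 = 68500 + 21750 + 22500 = 112750
Branch C: 144000 (certain)
Overall = 0.2 × 112000 + 0.2 × 112750 + 0.6 × 144000 = 22400 + 22550 + 86400 = 131350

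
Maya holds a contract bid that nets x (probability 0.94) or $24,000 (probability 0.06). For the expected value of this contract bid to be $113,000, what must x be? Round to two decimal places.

0.94·x + 0.06·24000 = 113000
0.94·x = 113000 − 1440 = 111560
x = 111560 / 0.94 = 118680.8511

x = $118,680.85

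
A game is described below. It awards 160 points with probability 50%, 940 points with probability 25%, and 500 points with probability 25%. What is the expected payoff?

440 points

EV = 0.5 × 160 + 0.25 × 940 + 0.25 × 500 = 80 + 235 + 125 = 440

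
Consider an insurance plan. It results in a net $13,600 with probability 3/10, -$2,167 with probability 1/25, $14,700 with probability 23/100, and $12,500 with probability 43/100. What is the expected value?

EV = 3/10 × 13600 + 1/25 × (-2167) + 23/100 × 14700 + 43/100 × 12500 = 4080 − 86.68 + 3381 + 5375 = 12749.32

$12,749.32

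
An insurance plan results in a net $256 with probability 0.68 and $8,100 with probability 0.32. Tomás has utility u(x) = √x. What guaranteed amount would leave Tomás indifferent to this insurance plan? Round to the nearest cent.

$1,574.50

E[u] = 0.68·√256 + 0.32·√8100 = 0.68·16 + 0.32·90 = 39.68
CE = (39.68)² = 1574.5024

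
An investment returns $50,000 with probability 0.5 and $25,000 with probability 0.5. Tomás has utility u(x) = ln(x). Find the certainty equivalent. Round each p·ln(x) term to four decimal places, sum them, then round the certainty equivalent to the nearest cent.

E[u] = 0.5·ln(50000) + 0.5·ln(25000) = 5.4099 + 5.0633 = 10.4732
CE = e^10.4732 ≈ 35355.17

$35,355.17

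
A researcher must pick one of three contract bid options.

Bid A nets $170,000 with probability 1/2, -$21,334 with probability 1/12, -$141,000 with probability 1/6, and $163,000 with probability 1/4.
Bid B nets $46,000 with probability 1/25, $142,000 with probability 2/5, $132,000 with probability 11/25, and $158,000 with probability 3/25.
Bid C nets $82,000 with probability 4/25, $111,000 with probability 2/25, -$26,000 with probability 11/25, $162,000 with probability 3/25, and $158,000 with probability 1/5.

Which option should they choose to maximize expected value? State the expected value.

Bid B ($135,680)

Bid A = 1/2 × 170000 + 1/12 × (-21334) + 1/6 × (-141000) + 1/4 × 163000 = 85000 − 1777.8333 − 23500 + 40750 = 100472.1667
Bid B = 1/25 × 46000 + 2/5 × 142000 + 11/25 × 132000 + 3/25 × 158000 = 1840 + 56800 + 58080 + 18960 = 135680
Bid C = 4/25 × 82000 + 2/25 × 111000 + 11/25 × (-26000) + 3/25 × 162000 + 1/5 × 158000 = 13120 + 8880 − 11440 + 19440 + 31600 = 61600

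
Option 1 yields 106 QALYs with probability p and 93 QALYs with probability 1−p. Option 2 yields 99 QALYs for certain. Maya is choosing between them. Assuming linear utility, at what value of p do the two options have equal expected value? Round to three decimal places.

p·106 + (1−p)·93 = 99
13p + 93 = 99
p = (99 − 93) / 13

p = 0.462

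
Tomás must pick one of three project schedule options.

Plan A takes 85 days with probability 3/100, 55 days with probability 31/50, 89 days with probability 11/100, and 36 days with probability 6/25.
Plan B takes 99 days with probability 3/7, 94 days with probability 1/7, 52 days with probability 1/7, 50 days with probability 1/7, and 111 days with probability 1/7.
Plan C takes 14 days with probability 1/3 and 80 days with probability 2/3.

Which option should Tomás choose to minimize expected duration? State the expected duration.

Plan A = 3/100 × 85 + 31/50 × 55 + 11/100 × 89 + 6/25 × 36 = 2.55 + 34.1 + 9.79 + 8.64 = 55.08
Plan B = 3/7 × 99 + 1/7 × 94 + 1/7 × 52 + 1/7 × 50 + 1/7 × 111 = 42.4286 + 13.4286 + 7.4286 + 7.1429 + 15.8571 = 86.2857
Plan C = 1/3 × 14 + 2/3 × 80 = 4.6667 + 53.3333 = 58

Plan A (55.08 days)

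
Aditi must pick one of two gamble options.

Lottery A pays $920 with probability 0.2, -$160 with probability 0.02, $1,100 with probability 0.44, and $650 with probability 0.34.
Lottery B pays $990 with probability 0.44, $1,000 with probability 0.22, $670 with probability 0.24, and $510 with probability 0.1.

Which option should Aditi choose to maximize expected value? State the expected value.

Lottery A ($885.80)

Lottery A = 0.2 × 920 + 0.02 × (-160) + 0.44 × 1100 + 0.34 × 650 = 184 − 3.2 + 484 + 221 = 885.8
Lottery B = 0.44 × 990 + 0.22 × 1000 + 0.24 × 670 + 0.1 × 510 = 435.6 + 220 + 160.8 + 51 = 867.4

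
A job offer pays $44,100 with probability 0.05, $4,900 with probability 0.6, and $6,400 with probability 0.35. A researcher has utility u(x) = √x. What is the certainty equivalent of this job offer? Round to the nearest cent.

E[u] = 0.05·√44100 + 0.6·√4900 + 0.35·√6400 = 0.05·210 + 0.6·70 + 0.35·80 = 80.5
CE = (80.5)² = 6480.25

$6,480.25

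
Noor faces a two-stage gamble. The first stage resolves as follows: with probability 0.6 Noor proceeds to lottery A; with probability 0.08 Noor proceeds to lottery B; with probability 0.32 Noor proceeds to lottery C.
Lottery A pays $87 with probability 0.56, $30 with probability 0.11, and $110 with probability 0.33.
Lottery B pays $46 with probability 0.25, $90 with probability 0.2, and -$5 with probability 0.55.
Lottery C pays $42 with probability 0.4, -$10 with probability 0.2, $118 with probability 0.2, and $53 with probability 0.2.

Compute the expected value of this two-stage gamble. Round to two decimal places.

$70.81

EV(A) = 0.56 × 87 + 0.11 × 30 + 0.33 × 110 = 48.72 + 3.3 + 36.3 = 88.32
EV(B) = 0.25 × 46 + 0.2 × 90 + 0.55 × (-5) = 11.5 + 18 − 2.75 = 26.75
EV(C) = 0.4 × 42 + 0.2 × (-10) + 0.2 × 118 + 0.2 × 53 = 16.8 − 2 + 23.6 + 10.6 = 49
Overall = 0.6 × 88.32 + 0.08 × 26.75 + 0.32 × 49 = 52.992 + 2.14 + 15.68 = 70.812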